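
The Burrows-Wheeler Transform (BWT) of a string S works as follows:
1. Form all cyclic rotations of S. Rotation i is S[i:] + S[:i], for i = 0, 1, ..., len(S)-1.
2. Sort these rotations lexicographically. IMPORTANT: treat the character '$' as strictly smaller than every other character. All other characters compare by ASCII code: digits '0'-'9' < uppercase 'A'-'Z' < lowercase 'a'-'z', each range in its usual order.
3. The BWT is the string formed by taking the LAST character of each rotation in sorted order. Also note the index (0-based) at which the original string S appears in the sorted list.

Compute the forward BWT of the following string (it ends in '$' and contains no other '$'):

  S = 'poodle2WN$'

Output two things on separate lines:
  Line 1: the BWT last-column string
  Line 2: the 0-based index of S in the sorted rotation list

All 10 rotations (rotation i = S[i:]+S[:i]):
  rot[0] = poodle2WN$
  rot[1] = oodle2WN$p
  rot[2] = odle2WN$po
  rot[3] = dle2WN$poo
  rot[4] = le2WN$pood
  rot[5] = e2WN$poodl
  rot[6] = 2WN$poodle
  rot[7] = WN$poodle2
  rot[8] = N$poodle2W
  rot[9] = $poodle2WN
Sorted (with $ < everything):
  sorted[0] = $poodle2WN  (last char: 'N')
  sorted[1] = 2WN$poodle  (last char: 'e')
  sorted[2] = N$poodle2W  (last char: 'W')
  sorted[3] = WN$poodle2  (last char: '2')
  sorted[4] = dle2WN$poo  (last char: 'o')
  sorted[5] = e2WN$poodl  (last char: 'l')
  sorted[6] = le2WN$pood  (last char: 'd')
  sorted[7] = odle2WN$po  (last char: 'o')
  sorted[8] = oodle2WN$p  (last char: 'p')
  sorted[9] = poodle2WN$  (last char: '$')
Last column: NeW2oldop$
Original string S is at sorted index 9

Answer: NeW2oldop$
9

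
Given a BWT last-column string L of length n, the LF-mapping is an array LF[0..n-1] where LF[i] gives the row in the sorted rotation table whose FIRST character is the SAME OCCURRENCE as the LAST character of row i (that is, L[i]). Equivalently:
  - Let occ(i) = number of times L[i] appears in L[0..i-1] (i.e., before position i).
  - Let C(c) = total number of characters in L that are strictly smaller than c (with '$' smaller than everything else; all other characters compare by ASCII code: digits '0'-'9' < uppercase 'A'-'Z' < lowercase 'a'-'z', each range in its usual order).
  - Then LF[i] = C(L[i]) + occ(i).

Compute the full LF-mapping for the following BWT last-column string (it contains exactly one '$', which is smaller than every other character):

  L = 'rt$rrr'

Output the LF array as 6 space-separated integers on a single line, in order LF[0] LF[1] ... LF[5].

Answer: 1 5 0 2 3 4

Derivation:
Char counts: '$':1, 'r':4, 't':1
C (first-col start): C('$')=0, C('r')=1, C('t')=5
L[0]='r': occ=0, LF[0]=C('r')+0=1+0=1
L[1]='t': occ=0, LF[1]=C('t')+0=5+0=5
L[2]='$': occ=0, LF[2]=C('$')+0=0+0=0
L[3]='r': occ=1, LF[3]=C('r')+1=1+1=2
L[4]='r': occ=2, LF[4]=C('r')+2=1+2=3
L[5]='r': occ=3, LF[5]=C('r')+3=1+3=4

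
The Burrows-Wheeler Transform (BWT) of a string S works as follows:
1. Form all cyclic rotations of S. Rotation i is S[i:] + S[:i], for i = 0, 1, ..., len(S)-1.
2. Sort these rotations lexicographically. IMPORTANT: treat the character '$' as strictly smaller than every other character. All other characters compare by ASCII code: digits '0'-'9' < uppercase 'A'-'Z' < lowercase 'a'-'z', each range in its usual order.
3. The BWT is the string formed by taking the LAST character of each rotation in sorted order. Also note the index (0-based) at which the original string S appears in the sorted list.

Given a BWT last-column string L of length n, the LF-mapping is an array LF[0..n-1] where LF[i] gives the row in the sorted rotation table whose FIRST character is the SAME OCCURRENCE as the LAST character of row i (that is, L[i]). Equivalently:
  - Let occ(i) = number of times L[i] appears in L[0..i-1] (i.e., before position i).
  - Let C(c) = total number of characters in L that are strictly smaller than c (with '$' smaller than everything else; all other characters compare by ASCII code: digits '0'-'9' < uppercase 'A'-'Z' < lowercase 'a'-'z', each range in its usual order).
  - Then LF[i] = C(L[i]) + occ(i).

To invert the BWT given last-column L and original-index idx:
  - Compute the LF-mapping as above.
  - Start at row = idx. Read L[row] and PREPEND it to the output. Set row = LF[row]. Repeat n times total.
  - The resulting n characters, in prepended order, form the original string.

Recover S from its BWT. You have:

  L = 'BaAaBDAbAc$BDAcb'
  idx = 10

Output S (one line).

Answer: aAABAbccDbBaADB$

Derivation:
LF mapping: 5 10 1 11 6 8 2 12 3 14 0 7 9 4 15 13
Walk LF starting at row 10, prepending L[row]:
  step 1: row=10, L[10]='$', prepend. Next row=LF[10]=0
  step 2: row=0, L[0]='B', prepend. Next row=LF[0]=5
  step 3: row=5, L[5]='D', prepend. Next row=LF[5]=8
  step 4: row=8, L[8]='A', prepend. Next row=LF[8]=3
  step 5: row=3, L[3]='a', prepend. Next row=LF[3]=11
  step 6: row=11, L[11]='B', prepend. Next row=LF[11]=7
  step 7: row=7, L[7]='b', prepend. Next row=LF[7]=12
  step 8: row=12, L[12]='D', prepend. Next row=LF[12]=9
  step 9: row=9, L[9]='c', prepend. Next row=LF[9]=14
  step 10: row=14, L[14]='c', prepend. Next row=LF[14]=15
  step 11: row=15, L[15]='b', prepend. Next row=LF[15]=13
  step 12: row=13, L[13]='A', prepend. Next row=LF[13]=4
  step 13: row=4, L[4]='B', prepend. Next row=LF[4]=6
  step 14: row=6, L[6]='A', prepend. Next row=LF[6]=2
  step 15: row=2, L[2]='A', prepend. Next row=LF[2]=1
  step 16: row=1, L[1]='a', prepend. Next row=LF[1]=10
Reversed output: aAABAbccDbBaADB$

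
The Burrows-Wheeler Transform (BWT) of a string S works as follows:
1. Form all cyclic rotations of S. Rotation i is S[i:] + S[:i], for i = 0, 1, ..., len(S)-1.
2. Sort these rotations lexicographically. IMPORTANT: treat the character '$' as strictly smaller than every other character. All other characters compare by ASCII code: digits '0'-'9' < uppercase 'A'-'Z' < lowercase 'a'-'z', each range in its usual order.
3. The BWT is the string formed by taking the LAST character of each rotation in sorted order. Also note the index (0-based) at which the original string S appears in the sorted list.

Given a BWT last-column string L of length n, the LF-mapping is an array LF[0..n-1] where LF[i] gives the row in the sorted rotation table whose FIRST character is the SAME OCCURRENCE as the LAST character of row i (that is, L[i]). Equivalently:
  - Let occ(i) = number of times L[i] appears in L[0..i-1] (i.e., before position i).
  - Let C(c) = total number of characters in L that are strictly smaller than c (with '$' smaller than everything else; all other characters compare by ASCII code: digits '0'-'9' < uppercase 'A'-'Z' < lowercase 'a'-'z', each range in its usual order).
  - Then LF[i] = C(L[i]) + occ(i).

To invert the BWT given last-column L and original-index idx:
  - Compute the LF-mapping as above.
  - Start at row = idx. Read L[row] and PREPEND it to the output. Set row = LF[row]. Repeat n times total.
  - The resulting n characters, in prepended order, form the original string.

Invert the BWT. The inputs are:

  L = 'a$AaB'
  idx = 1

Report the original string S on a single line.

LF mapping: 3 0 1 4 2
Walk LF starting at row 1, prepending L[row]:
  step 1: row=1, L[1]='$', prepend. Next row=LF[1]=0
  step 2: row=0, L[0]='a', prepend. Next row=LF[0]=3
  step 3: row=3, L[3]='a', prepend. Next row=LF[3]=4
  step 4: row=4, L[4]='B', prepend. Next row=LF[4]=2
  step 5: row=2, L[2]='A', prepend. Next row=LF[2]=1
Reversed output: ABaa$

Answer: ABaa$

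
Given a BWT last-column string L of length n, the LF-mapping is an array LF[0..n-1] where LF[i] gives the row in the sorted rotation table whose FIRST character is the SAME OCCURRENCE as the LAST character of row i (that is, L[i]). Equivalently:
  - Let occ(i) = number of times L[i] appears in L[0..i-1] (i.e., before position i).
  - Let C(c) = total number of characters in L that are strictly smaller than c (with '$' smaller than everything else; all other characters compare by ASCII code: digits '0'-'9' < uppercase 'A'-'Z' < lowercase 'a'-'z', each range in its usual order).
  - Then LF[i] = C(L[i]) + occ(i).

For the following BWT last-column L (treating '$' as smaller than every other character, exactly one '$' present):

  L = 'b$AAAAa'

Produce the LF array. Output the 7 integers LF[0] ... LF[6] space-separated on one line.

Answer: 6 0 1 2 3 4 5

Derivation:
Char counts: '$':1, 'A':4, 'a':1, 'b':1
C (first-col start): C('$')=0, C('A')=1, C('a')=5, C('b')=6
L[0]='b': occ=0, LF[0]=C('b')+0=6+0=6
L[1]='$': occ=0, LF[1]=C('$')+0=0+0=0
L[2]='A': occ=0, LF[2]=C('A')+0=1+0=1
L[3]='A': occ=1, LF[3]=C('A')+1=1+1=2
L[4]='A': occ=2, LF[4]=C('A')+2=1+2=3
L[5]='A': occ=3, LF[5]=C('A')+3=1+3=4
L[6]='a': occ=0, LF[6]=C('a')+0=5+0=5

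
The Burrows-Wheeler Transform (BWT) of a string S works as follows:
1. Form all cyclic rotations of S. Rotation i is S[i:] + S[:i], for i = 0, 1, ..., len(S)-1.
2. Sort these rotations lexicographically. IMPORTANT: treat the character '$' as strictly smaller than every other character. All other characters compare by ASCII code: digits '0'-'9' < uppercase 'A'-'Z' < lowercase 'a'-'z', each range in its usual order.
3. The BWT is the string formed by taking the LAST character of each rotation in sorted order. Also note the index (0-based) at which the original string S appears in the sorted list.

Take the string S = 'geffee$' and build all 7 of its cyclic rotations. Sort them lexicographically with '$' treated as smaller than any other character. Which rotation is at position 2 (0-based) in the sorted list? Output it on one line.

Answer: ee$geff

Derivation:
All 7 rotations (rotation i = S[i:]+S[:i]):
  rot[0] = geffee$
  rot[1] = effee$g
  rot[2] = ffee$ge
  rot[3] = fee$gef
  rot[4] = ee$geff
  rot[5] = e$geffe
  rot[6] = $geffee
Sorted (with $ < everything):
  sorted[0] = $geffee
  sorted[1] = e$geffe
  sorted[2] = ee$geff
  sorted[3] = effee$g
  sorted[4] = fee$gef
  sorted[5] = ffee$ge
  sorted[6] = geffee$
sorted[2] = ee$geff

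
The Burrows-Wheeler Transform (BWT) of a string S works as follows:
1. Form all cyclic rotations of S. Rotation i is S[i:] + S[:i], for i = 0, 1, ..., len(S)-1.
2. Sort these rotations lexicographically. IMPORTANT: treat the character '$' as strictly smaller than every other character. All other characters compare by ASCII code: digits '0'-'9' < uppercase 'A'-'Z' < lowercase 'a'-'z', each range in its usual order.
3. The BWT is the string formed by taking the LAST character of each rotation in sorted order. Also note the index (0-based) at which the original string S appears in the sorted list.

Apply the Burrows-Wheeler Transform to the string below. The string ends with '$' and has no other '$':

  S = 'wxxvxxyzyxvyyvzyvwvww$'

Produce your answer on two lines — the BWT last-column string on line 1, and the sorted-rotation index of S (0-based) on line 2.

All 22 rotations (rotation i = S[i:]+S[:i]):
  rot[0] = wxxvxxyzyxvyyvzyvwvww$
  rot[1] = xxvxxyzyxvyyvzyvwvww$w
  rot[2] = xvxxyzyxvyyvzyvwvww$wx
  rot[3] = vxxyzyxvyyvzyvwvww$wxx
  rot[4] = xxyzyxvyyvzyvwvww$wxxv
  rot[5] = xyzyxvyyvzyvwvww$wxxvx
  rot[6] = yzyxvyyvzyvwvww$wxxvxx
  rot[7] = zyxvyyvzyvwvww$wxxvxxy
  rot[8] = yxvyyvzyvwvww$wxxvxxyz
  rot[9] = xvyyvzyvwvww$wxxvxxyzy
  rot[10] = vyyvzyvwvww$wxxvxxyzyx
  rot[11] = yyvzyvwvww$wxxvxxyzyxv
  rot[12] = yvzyvwvww$wxxvxxyzyxvy
  rot[13] = vzyvwvww$wxxvxxyzyxvyy
  rot[14] = zyvwvww$wxxvxxyzyxvyyv
  rot[15] = yvwvww$wxxvxxyzyxvyyvz
  rot[16] = vwvww$wxxvxxyzyxvyyvzy
  rot[17] = wvww$wxxvxxyzyxvyyvzyv
  rot[18] = vww$wxxvxxyzyxvyyvzyvw
  rot[19] = ww$wxxvxxyzyxvyyvzyvwv
  rot[20] = w$wxxvxxyzyxvyyvzyvwvw
  rot[21] = $wxxvxxyzyxvyyvzyvwvww
Sorted (with $ < everything):
  sorted[0] = $wxxvxxyzyxvyyvzyvwvww  (last char: 'w')
  sorted[1] = vwvww$wxxvxxyzyxvyyvzy  (last char: 'y')
  sorted[2] = vww$wxxvxxyzyxvyyvzyvw  (last char: 'w')
  sorted[3] = vxxyzyxvyyvzyvwvww$wxx  (last char: 'x')
  sorted[4] = vyyvzyvwvww$wxxvxxyzyx  (last char: 'x')
  sorted[5] = vzyvwvww$wxxvxxyzyxvyy  (last char: 'y')
  sorted[6] = w$wxxvxxyzyxvyyvzyvwvw  (last char: 'w')
  sorted[7] = wvww$wxxvxxyzyxvyyvzyv  (last char: 'v')
  sorted[8] = ww$wxxvxxyzyxvyyvzyvwv  (last char: 'v')
  sorted[9] = wxxvxxyzyxvyyvzyvwvww$  (last char: '$')
  sorted[10] = xvxxyzyxvyyvzyvwvww$wx  (last char: 'x')
  sorted[11] = xvyyvzyvwvww$wxxvxxyzy  (last char: 'y')
  sorted[12] = xxvxxyzyxvyyvzyvwvww$w  (last char: 'w')
  sorted[13] = xxyzyxvyyvzyvwvww$wxxv  (last char: 'v')
  sorted[14] = xyzyxvyyvzyvwvww$wxxvx  (last char: 'x')
  sorted[15] = yvwvww$wxxvxxyzyxvyyvz  (last char: 'z')
  sorted[16] = yvzyvwvww$wxxvxxyzyxvy  (last char: 'y')
  sorted[17] = yxvyyvzyvwvww$wxxvxxyz  (last char: 'z')
  sorted[18] = yyvzyvwvww$wxxvxxyzyxv  (last char: 'v')
  sorted[19] = yzyxvyyvzyvwvww$wxxvxx  (last char: 'x')
  sorted[20] = zyvwvww$wxxvxxyzyxvyyv  (last char: 'v')
  sorted[21] = zyxvyyvzyvwvww$wxxvxxy  (last char: 'y')
Last column: wywxxywvv$xywvxzyzvxvy
Original string S is at sorted index 9

Answer: wywxxywvv$xywvxzyzvxvy
9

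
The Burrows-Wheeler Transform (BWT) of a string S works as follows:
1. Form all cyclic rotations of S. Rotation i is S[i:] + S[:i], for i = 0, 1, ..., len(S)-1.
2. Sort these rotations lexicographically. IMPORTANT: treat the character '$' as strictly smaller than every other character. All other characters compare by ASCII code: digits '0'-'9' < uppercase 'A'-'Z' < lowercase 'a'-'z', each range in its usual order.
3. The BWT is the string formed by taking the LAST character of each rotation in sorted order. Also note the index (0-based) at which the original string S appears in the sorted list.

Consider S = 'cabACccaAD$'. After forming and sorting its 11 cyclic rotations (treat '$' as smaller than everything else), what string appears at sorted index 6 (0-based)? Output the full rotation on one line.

All 11 rotations (rotation i = S[i:]+S[:i]):
  rot[0] = cabACccaAD$
  rot[1] = abACccaAD$c
  rot[2] = bACccaAD$ca
  rot[3] = ACccaAD$cab
  rot[4] = CccaAD$cabA
  rot[5] = ccaAD$cabAC
  rot[6] = caAD$cabACc
  rot[7] = aAD$cabACcc
  rot[8] = AD$cabACcca
  rot[9] = D$cabACccaA
  rot[10] = $cabACccaAD
Sorted (with $ < everything):
  sorted[0] = $cabACccaAD
  sorted[1] = ACccaAD$cab
  sorted[2] = AD$cabACcca
  sorted[3] = CccaAD$cabA
  sorted[4] = D$cabACccaA
  sorted[5] = aAD$cabACcc
  sorted[6] = abACccaAD$c
  sorted[7] = bACccaAD$ca
  sorted[8] = caAD$cabACc
  sorted[9] = cabACccaAD$
  sorted[10] = ccaAD$cabAC
sorted[6] = abACccaAD$c

Answer: abACccaAD$c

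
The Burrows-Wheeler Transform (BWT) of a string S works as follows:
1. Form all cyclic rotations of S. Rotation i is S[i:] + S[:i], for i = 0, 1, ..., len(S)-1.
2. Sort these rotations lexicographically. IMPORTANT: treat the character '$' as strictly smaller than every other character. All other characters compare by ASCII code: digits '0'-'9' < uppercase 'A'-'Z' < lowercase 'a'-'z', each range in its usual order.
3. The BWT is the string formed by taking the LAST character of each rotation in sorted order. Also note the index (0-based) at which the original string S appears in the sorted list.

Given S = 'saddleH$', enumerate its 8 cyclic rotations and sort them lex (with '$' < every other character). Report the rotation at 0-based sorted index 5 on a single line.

Answer: eH$saddl

Derivation:
All 8 rotations (rotation i = S[i:]+S[:i]):
  rot[0] = saddleH$
  rot[1] = addleH$s
  rot[2] = ddleH$sa
  rot[3] = dleH$sad
  rot[4] = leH$sadd
  rot[5] = eH$saddl
  rot[6] = H$saddle
  rot[7] = $saddleH
Sorted (with $ < everything):
  sorted[0] = $saddleH
  sorted[1] = H$saddle
  sorted[2] = addleH$s
  sorted[3] = ddleH$sa
  sorted[4] = dleH$sad
  sorted[5] = eH$saddl
  sorted[6] = leH$sadd
  sorted[7] = saddleH$
sorted[5] = eH$saddl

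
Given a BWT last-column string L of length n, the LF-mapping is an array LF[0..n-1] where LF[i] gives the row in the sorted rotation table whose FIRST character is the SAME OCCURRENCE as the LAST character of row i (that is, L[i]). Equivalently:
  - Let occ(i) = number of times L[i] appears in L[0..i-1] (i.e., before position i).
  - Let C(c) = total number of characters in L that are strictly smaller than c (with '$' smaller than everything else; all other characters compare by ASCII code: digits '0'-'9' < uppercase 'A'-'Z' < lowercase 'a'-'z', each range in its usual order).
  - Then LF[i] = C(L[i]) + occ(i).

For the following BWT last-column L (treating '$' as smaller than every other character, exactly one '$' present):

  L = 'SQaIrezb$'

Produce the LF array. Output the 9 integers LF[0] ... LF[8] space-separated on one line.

Answer: 3 2 4 1 7 6 8 5 0

Derivation:
Char counts: '$':1, 'I':1, 'Q':1, 'S':1, 'a':1, 'b':1, 'e':1, 'r':1, 'z':1
C (first-col start): C('$')=0, C('I')=1, C('Q')=2, C('S')=3, C('a')=4, C('b')=5, C('e')=6, C('r')=7, C('z')=8
L[0]='S': occ=0, LF[0]=C('S')+0=3+0=3
L[1]='Q': occ=0, LF[1]=C('Q')+0=2+0=2
L[2]='a': occ=0, LF[2]=C('a')+0=4+0=4
L[3]='I': occ=0, LF[3]=C('I')+0=1+0=1
L[4]='r': occ=0, LF[4]=C('r')+0=7+0=7
L[5]='e': occ=0, LF[5]=C('e')+0=6+0=6
L[6]='z': occ=0, LF[6]=C('z')+0=8+0=8
L[7]='b': occ=0, LF[7]=C('b')+0=5+0=5
L[8]='$': occ=0, LF[8]=C('$')+0=0+0=0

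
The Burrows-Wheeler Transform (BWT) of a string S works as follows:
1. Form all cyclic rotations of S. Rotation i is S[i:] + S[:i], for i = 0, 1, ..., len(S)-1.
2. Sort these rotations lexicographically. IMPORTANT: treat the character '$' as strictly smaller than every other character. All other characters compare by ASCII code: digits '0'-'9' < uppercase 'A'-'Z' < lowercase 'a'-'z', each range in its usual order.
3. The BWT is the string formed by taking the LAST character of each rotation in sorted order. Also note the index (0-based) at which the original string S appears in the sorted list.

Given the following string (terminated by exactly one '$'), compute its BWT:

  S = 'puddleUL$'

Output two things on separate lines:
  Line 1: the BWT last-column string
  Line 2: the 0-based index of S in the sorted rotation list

Answer: LUeudld$p
7

Derivation:
All 9 rotations (rotation i = S[i:]+S[:i]):
  rot[0] = puddleUL$
  rot[1] = uddleUL$p
  rot[2] = ddleUL$pu
  rot[3] = dleUL$pud
  rot[4] = leUL$pudd
  rot[5] = eUL$puddl
  rot[6] = UL$puddle
  rot[7] = L$puddleU
  rot[8] = $puddleUL
Sorted (with $ < everything):
  sorted[0] = $puddleUL  (last char: 'L')
  sorted[1] = L$puddleU  (last char: 'U')
  sorted[2] = UL$puddle  (last char: 'e')
  sorted[3] = ddleUL$pu  (last char: 'u')
  sorted[4] = dleUL$pud  (last char: 'd')
  sorted[5] = eUL$puddl  (last char: 'l')
  sorted[6] = leUL$pudd  (last char: 'd')
  sorted[7] = puddleUL$  (last char: '$')
  sorted[8] = uddleUL$p  (last char: 'p')
Last column: LUeudld$p
Original string S is at sorted index 7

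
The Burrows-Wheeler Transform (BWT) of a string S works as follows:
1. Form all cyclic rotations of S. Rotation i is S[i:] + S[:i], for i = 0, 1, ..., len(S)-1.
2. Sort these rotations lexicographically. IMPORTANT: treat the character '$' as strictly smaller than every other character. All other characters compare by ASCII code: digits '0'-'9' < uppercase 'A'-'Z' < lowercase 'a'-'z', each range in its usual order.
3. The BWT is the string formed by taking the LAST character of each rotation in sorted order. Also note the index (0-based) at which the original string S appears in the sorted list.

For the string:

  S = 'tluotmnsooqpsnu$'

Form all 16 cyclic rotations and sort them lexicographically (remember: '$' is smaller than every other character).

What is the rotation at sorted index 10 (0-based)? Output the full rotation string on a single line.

Answer: snu$tluotmnsooqp

Derivation:
All 16 rotations (rotation i = S[i:]+S[:i]):
  rot[0] = tluotmnsooqpsnu$
  rot[1] = luotmnsooqpsnu$t
  rot[2] = uotmnsooqpsnu$tl
  rot[3] = otmnsooqpsnu$tlu
  rot[4] = tmnsooqpsnu$tluo
  rot[5] = mnsooqpsnu$tluot
  rot[6] = nsooqpsnu$tluotm
  rot[7] = sooqpsnu$tluotmn
  rot[8] = ooqpsnu$tluotmns
  rot[9] = oqpsnu$tluotmnso
  rot[10] = qpsnu$tluotmnsoo
  rot[11] = psnu$tluotmnsooq
  rot[12] = snu$tluotmnsooqp
  rot[13] = nu$tluotmnsooqps
  rot[14] = u$tluotmnsooqpsn
  rot[15] = $tluotmnsooqpsnu
Sorted (with $ < everything):
  sorted[0] = $tluotmnsooqpsnu
  sorted[1] = luotmnsooqpsnu$t
  sorted[2] = mnsooqpsnu$tluot
  sorted[3] = nsooqpsnu$tluotm
  sorted[4] = nu$tluotmnsooqps
  sorted[5] = ooqpsnu$tluotmns
  sorted[6] = oqpsnu$tluotmnso
  sorted[7] = otmnsooqpsnu$tlu
  sorted[8] = psnu$tluotmnsooq
  sorted[9] = qpsnu$tluotmnsoo
  sorted[10] = snu$tluotmnsooqp
  sorted[11] = sooqpsnu$tluotmn
  sorted[12] = tluotmnsooqpsnu$
  sorted[13] = tmnsooqpsnu$tluo
  sorted[14] = u$tluotmnsooqpsn
  sorted[15] = uotmnsooqpsnu$tl
sorted[10] = snu$tluotmnsooqp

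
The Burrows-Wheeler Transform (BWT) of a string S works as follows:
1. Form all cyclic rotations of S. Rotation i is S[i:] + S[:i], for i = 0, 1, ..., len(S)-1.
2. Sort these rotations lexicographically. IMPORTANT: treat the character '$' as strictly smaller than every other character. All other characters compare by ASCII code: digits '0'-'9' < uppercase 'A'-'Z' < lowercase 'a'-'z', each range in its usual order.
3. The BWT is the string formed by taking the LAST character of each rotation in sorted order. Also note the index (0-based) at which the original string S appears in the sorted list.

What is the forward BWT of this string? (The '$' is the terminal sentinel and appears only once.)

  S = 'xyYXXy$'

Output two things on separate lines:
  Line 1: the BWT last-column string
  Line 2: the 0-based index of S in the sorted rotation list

All 7 rotations (rotation i = S[i:]+S[:i]):
  rot[0] = xyYXXy$
  rot[1] = yYXXy$x
  rot[2] = YXXy$xy
  rot[3] = XXy$xyY
  rot[4] = Xy$xyYX
  rot[5] = y$xyYXX
  rot[6] = $xyYXXy
Sorted (with $ < everything):
  sorted[0] = $xyYXXy  (last char: 'y')
  sorted[1] = XXy$xyY  (last char: 'Y')
  sorted[2] = Xy$xyYX  (last char: 'X')
  sorted[3] = YXXy$xy  (last char: 'y')
  sorted[4] = xyYXXy$  (last char: '$')
  sorted[5] = y$xyYXX  (last char: 'X')
  sorted[6] = yYXXy$x  (last char: 'x')
Last column: yYXy$Xx
Original string S is at sorted index 4

Answer: yYXy$Xx
4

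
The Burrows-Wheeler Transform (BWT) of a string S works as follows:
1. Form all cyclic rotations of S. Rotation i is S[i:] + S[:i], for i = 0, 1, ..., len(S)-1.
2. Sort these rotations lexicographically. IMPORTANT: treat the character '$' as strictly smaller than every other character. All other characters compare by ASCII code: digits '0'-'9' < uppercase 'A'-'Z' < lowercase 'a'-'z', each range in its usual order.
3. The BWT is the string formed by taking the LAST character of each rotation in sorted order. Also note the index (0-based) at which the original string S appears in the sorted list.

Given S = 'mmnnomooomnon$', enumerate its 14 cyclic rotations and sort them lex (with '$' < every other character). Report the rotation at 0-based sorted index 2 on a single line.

Answer: mnnomooomnon$m

Derivation:
All 14 rotations (rotation i = S[i:]+S[:i]):
  rot[0] = mmnnomooomnon$
  rot[1] = mnnomooomnon$m
  rot[2] = nnomooomnon$mm
  rot[3] = nomooomnon$mmn
  rot[4] = omooomnon$mmnn
  rot[5] = mooomnon$mmnno
  rot[6] = ooomnon$mmnnom
  rot[7] = oomnon$mmnnomo
  rot[8] = omnon$mmnnomoo
  rot[9] = mnon$mmnnomooo
  rot[10] = non$mmnnomooom
  rot[11] = on$mmnnomooomn
  rot[12] = n$mmnnomooomno
  rot[13] = $mmnnomooomnon
Sorted (with $ < everything):
  sorted[0] = $mmnnomooomnon
  sorted[1] = mmnnomooomnon$
  sorted[2] = mnnomooomnon$m
  sorted[3] = mnon$mmnnomooo
  sorted[4] = mooomnon$mmnno
  sorted[5] = n$mmnnomooomno
  sorted[6] = nnomooomnon$mm
  sorted[7] = nomooomnon$mmn
  sorted[8] = non$mmnnomooom
  sorted[9] = omnon$mmnnomoo
  sorted[10] = omooomnon$mmnn
  sorted[11] = on$mmnnomooomn
  sorted[12] = oomnon$mmnnomo
  sorted[13] = ooomnon$mmnnom
sorted[2] = mnnomooomnon$m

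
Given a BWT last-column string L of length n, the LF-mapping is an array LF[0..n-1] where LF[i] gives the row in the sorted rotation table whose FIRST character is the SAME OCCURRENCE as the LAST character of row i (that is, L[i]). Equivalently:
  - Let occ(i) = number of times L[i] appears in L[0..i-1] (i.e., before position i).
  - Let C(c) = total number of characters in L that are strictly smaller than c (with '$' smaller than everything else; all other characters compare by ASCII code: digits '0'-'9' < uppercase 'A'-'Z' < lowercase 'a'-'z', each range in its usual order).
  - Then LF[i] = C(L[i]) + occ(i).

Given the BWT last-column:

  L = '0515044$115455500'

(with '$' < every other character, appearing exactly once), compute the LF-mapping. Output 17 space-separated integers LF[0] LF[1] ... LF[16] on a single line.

Answer: 1 11 5 12 2 8 9 0 6 7 13 10 14 15 16 3 4

Derivation:
Char counts: '$':1, '0':4, '1':3, '4':3, '5':6
C (first-col start): C('$')=0, C('0')=1, C('1')=5, C('4')=8, C('5')=11
L[0]='0': occ=0, LF[0]=C('0')+0=1+0=1
L[1]='5': occ=0, LF[1]=C('5')+0=11+0=11
L[2]='1': occ=0, LF[2]=C('1')+0=5+0=5
L[3]='5': occ=1, LF[3]=C('5')+1=11+1=12
L[4]='0': occ=1, LF[4]=C('0')+1=1+1=2
L[5]='4': occ=0, LF[5]=C('4')+0=8+0=8
L[6]='4': occ=1, LF[6]=C('4')+1=8+1=9
L[7]='$': occ=0, LF[7]=C('$')+0=0+0=0
L[8]='1': occ=1, LF[8]=C('1')+1=5+1=6
L[9]='1': occ=2, LF[9]=C('1')+2=5+2=7
L[10]='5': occ=2, LF[10]=C('5')+2=11+2=13
L[11]='4': occ=2, LF[11]=C('4')+2=8+2=10
L[12]='5': occ=3, LF[12]=C('5')+3=11+3=14
L[13]='5': occ=4, LF[13]=C('5')+4=11+4=15
L[14]='5': occ=5, LF[14]=C('5')+5=11+5=16
L[15]='0': occ=2, LF[15]=C('0')+2=1+2=3
L[16]='0': occ=3, LF[16]=C('0')+3=1+3=4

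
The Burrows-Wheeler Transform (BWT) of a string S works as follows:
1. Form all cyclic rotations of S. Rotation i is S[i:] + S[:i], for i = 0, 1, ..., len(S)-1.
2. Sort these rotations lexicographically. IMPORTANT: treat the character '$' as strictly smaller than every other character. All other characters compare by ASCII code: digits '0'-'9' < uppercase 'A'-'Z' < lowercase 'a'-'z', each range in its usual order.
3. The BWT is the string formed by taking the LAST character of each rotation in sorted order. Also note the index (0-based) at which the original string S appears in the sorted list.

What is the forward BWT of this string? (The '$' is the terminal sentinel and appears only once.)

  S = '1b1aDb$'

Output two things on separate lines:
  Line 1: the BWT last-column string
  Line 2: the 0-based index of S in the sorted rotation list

All 7 rotations (rotation i = S[i:]+S[:i]):
  rot[0] = 1b1aDb$
  rot[1] = b1aDb$1
  rot[2] = 1aDb$1b
  rot[3] = aDb$1b1
  rot[4] = Db$1b1a
  rot[5] = b$1b1aD
  rot[6] = $1b1aDb
Sorted (with $ < everything):
  sorted[0] = $1b1aDb  (last char: 'b')
  sorted[1] = 1aDb$1b  (last char: 'b')
  sorted[2] = 1b1aDb$  (last char: '$')
  sorted[3] = Db$1b1a  (last char: 'a')
  sorted[4] = aDb$1b1  (last char: '1')
  sorted[5] = b$1b1aD  (last char: 'D')
  sorted[6] = b1aDb$1  (last char: '1')
Last column: bb$a1D1
Original string S is at sorted index 2

Answer: bb$a1D1
2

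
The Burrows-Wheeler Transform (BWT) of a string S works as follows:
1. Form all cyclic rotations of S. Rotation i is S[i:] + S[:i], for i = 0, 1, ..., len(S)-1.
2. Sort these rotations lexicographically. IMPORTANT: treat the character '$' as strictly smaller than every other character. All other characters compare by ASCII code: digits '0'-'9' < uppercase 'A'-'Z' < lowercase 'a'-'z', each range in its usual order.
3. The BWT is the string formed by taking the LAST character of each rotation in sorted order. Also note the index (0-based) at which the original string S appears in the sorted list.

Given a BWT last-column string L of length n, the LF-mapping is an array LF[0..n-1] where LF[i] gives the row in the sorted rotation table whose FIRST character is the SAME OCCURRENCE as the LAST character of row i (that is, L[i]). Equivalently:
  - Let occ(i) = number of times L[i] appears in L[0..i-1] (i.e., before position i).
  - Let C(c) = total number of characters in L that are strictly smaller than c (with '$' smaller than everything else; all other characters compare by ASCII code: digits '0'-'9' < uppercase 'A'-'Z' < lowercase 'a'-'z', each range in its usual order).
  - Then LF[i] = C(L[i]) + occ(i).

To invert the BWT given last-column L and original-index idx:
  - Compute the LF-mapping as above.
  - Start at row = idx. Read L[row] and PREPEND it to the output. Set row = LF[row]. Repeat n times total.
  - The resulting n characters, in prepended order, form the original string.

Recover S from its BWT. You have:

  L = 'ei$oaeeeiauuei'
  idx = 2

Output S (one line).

Answer: aiiaeeeeuiuoe$

Derivation:
LF mapping: 3 8 0 11 1 4 5 6 9 2 12 13 7 10
Walk LF starting at row 2, prepending L[row]:
  step 1: row=2, L[2]='$', prepend. Next row=LF[2]=0
  step 2: row=0, L[0]='e', prepend. Next row=LF[0]=3
  step 3: row=3, L[3]='o', prepend. Next row=LF[3]=11
  step 4: row=11, L[11]='u', prepend. Next row=LF[11]=13
  step 5: row=13, L[13]='i', prepend. Next row=LF[13]=10
  step 6: row=10, L[10]='u', prepend. Next row=LF[10]=12
  step 7: row=12, L[12]='e', prepend. Next row=LF[12]=7
  step 8: row=7, L[7]='e', prepend. Next row=LF[7]=6
  step 9: row=6, L[6]='e', prepend. Next row=LF[6]=5
  step 10: row=5, L[5]='e', prepend. Next row=LF[5]=4
  step 11: row=4, L[4]='a', prepend. Next row=LF[4]=1
  step 12: row=1, L[1]='i', prepend. Next row=LF[1]=8
  step 13: row=8, L[8]='i', prepend. Next row=LF[8]=9
  step 14: row=9, L[9]='a', prepend. Next row=LF[9]=2
Reversed output: aiiaeeeeuiuoe$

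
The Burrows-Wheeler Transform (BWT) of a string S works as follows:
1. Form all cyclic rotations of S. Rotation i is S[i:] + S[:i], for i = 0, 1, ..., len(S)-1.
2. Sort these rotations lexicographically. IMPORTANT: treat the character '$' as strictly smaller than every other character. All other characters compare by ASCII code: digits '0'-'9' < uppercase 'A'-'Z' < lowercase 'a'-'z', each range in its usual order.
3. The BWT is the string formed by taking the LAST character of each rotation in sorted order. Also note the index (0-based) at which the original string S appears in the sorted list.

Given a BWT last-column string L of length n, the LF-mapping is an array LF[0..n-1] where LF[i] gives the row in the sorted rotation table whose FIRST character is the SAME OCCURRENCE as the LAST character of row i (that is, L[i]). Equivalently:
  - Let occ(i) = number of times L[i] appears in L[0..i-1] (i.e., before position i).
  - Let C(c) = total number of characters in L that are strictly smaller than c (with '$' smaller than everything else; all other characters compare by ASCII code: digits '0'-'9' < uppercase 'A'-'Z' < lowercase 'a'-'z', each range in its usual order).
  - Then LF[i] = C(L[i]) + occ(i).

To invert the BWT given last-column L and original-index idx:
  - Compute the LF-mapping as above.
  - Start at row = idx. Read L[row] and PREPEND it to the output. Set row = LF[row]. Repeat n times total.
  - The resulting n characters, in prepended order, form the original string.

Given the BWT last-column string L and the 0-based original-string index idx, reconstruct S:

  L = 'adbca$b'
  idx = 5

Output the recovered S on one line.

LF mapping: 1 6 3 5 2 0 4
Walk LF starting at row 5, prepending L[row]:
  step 1: row=5, L[5]='$', prepend. Next row=LF[5]=0
  step 2: row=0, L[0]='a', prepend. Next row=LF[0]=1
  step 3: row=1, L[1]='d', prepend. Next row=LF[1]=6
  step 4: row=6, L[6]='b', prepend. Next row=LF[6]=4
  step 5: row=4, L[4]='a', prepend. Next row=LF[4]=2
  step 6: row=2, L[2]='b', prepend. Next row=LF[2]=3
  step 7: row=3, L[3]='c', prepend. Next row=LF[3]=5
Reversed output: cbabda$

Answer: cbabda$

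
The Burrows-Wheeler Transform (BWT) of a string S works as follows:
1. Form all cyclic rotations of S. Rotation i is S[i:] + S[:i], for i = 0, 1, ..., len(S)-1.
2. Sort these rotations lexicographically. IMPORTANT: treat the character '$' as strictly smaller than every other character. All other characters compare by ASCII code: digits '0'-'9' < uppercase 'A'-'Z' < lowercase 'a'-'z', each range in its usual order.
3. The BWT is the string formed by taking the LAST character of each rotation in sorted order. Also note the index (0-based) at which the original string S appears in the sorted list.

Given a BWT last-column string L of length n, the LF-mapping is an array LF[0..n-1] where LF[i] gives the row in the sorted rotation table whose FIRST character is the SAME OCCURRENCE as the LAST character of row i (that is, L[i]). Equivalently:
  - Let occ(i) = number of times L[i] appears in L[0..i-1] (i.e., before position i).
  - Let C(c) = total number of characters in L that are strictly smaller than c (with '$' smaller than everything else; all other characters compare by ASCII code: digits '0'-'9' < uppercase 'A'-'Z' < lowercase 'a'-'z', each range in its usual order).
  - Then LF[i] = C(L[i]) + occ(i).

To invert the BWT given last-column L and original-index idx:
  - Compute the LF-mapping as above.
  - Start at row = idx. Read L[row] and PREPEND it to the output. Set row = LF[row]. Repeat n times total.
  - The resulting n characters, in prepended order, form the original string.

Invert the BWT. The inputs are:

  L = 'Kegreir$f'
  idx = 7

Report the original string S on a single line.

LF mapping: 1 2 5 7 3 6 8 0 4
Walk LF starting at row 7, prepending L[row]:
  step 1: row=7, L[7]='$', prepend. Next row=LF[7]=0
  step 2: row=0, L[0]='K', prepend. Next row=LF[0]=1
  step 3: row=1, L[1]='e', prepend. Next row=LF[1]=2
  step 4: row=2, L[2]='g', prepend. Next row=LF[2]=5
  step 5: row=5, L[5]='i', prepend. Next row=LF[5]=6
  step 6: row=6, L[6]='r', prepend. Next row=LF[6]=8
  step 7: row=8, L[8]='f', prepend. Next row=LF[8]=4
  step 8: row=4, L[4]='e', prepend. Next row=LF[4]=3
  step 9: row=3, L[3]='r', prepend. Next row=LF[3]=7
Reversed output: refrigeK$

Answer: refrigeK$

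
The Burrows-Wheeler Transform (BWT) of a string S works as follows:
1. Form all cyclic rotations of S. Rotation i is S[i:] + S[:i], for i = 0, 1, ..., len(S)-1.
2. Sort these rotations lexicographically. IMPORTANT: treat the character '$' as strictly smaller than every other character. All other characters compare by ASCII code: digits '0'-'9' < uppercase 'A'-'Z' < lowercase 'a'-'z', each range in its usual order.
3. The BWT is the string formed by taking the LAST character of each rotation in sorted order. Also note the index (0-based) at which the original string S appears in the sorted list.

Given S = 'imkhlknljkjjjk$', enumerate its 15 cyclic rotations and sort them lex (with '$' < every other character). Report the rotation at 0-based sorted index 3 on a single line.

All 15 rotations (rotation i = S[i:]+S[:i]):
  rot[0] = imkhlknljkjjjk$
  rot[1] = mkhlknljkjjjk$i
  rot[2] = khlknljkjjjk$im
  rot[3] = hlknljkjjjk$imk
  rot[4] = lknljkjjjk$imkh
  rot[5] = knljkjjjk$imkhl
  rot[6] = nljkjjjk$imkhlk
  rot[7] = ljkjjjk$imkhlkn
  rot[8] = jkjjjk$imkhlknl
  rot[9] = kjjjk$imkhlknlj
  rot[10] = jjjk$imkhlknljk
  rot[11] = jjk$imkhlknljkj
  rot[12] = jk$imkhlknljkjj
  rot[13] = k$imkhlknljkjjj
  rot[14] = $imkhlknljkjjjk
Sorted (with $ < everything):
  sorted[0] = $imkhlknljkjjjk
  sorted[1] = hlknljkjjjk$imk
  sorted[2] = imkhlknljkjjjk$
  sorted[3] = jjjk$imkhlknljk
  sorted[4] = jjk$imkhlknljkj
  sorted[5] = jk$imkhlknljkjj
  sorted[6] = jkjjjk$imkhlknl
  sorted[7] = k$imkhlknljkjjj
  sorted[8] = khlknljkjjjk$im
  sorted[9] = kjjjk$imkhlknlj
  sorted[10] = knljkjjjk$imkhl
  sorted[11] = ljkjjjk$imkhlkn
  sorted[12] = lknljkjjjk$imkh
  sorted[13] = mkhlknljkjjjk$i
  sorted[14] = nljkjjjk$imkhlk
sorted[3] = jjjk$imkhlknljk

Answer: jjjk$imkhlknljk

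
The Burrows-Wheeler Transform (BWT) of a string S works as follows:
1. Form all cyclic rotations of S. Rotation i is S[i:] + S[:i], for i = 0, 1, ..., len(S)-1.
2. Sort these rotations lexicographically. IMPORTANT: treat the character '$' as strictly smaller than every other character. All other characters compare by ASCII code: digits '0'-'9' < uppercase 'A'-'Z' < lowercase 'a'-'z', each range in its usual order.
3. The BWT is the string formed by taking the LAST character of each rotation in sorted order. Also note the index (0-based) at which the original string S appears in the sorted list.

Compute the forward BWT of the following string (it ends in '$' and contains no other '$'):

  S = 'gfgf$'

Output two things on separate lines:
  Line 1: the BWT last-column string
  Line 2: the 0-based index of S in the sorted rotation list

Answer: fggf$
4

Derivation:
All 5 rotations (rotation i = S[i:]+S[:i]):
  rot[0] = gfgf$
  rot[1] = fgf$g
  rot[2] = gf$gf
  rot[3] = f$gfg
  rot[4] = $gfgf
Sorted (with $ < everything):
  sorted[0] = $gfgf  (last char: 'f')
  sorted[1] = f$gfg  (last char: 'g')
  sorted[2] = fgf$g  (last char: 'g')
  sorted[3] = gf$gf  (last char: 'f')
  sorted[4] = gfgf$  (last char: '$')
Last column: fggf$
Original string S is at sorted index 4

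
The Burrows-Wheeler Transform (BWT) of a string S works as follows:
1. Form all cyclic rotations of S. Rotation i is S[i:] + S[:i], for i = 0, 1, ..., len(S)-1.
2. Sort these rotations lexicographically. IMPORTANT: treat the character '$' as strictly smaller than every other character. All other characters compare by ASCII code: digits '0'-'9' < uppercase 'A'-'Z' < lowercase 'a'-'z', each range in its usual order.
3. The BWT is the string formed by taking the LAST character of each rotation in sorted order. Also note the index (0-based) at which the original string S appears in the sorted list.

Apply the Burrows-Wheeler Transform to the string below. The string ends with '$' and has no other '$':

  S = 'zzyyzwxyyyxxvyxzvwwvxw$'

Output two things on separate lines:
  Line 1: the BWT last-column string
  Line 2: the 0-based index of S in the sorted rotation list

All 23 rotations (rotation i = S[i:]+S[:i]):
  rot[0] = zzyyzwxyyyxxvyxzvwwvxw$
  rot[1] = zyyzwxyyyxxvyxzvwwvxw$z
  rot[2] = yyzwxyyyxxvyxzvwwvxw$zz
  rot[3] = yzwxyyyxxvyxzvwwvxw$zzy
  rot[4] = zwxyyyxxvyxzvwwvxw$zzyy
  rot[5] = wxyyyxxvyxzvwwvxw$zzyyz
  rot[6] = xyyyxxvyxzvwwvxw$zzyyzw
  rot[7] = yyyxxvyxzvwwvxw$zzyyzwx
  rot[8] = yyxxvyxzvwwvxw$zzyyzwxy
  rot[9] = yxxvyxzvwwvxw$zzyyzwxyy
  rot[10] = xxvyxzvwwvxw$zzyyzwxyyy
  rot[11] = xvyxzvwwvxw$zzyyzwxyyyx
  rot[12] = vyxzvwwvxw$zzyyzwxyyyxx
  rot[13] = yxzvwwvxw$zzyyzwxyyyxxv
  rot[14] = xzvwwvxw$zzyyzwxyyyxxvy
  rot[15] = zvwwvxw$zzyyzwxyyyxxvyx
  rot[16] = vwwvxw$zzyyzwxyyyxxvyxz
  rot[17] = wwvxw$zzyyzwxyyyxxvyxzv
  rot[18] = wvxw$zzyyzwxyyyxxvyxzvw
  rot[19] = vxw$zzyyzwxyyyxxvyxzvww
  rot[20] = xw$zzyyzwxyyyxxvyxzvwwv
  rot[21] = w$zzyyzwxyyyxxvyxzvwwvx
  rot[22] = $zzyyzwxyyyxxvyxzvwwvxw
Sorted (with $ < everything):
  sorted[0] = $zzyyzwxyyyxxvyxzvwwvxw  (last char: 'w')
  sorted[1] = vwwvxw$zzyyzwxyyyxxvyxz  (last char: 'z')
  sorted[2] = vxw$zzyyzwxyyyxxvyxzvww  (last char: 'w')
  sorted[3] = vyxzvwwvxw$zzyyzwxyyyxx  (last char: 'x')
  sorted[4] = w$zzyyzwxyyyxxvyxzvwwvx  (last char: 'x')
  sorted[5] = wvxw$zzyyzwxyyyxxvyxzvw  (last char: 'w')
  sorted[6] = wwvxw$zzyyzwxyyyxxvyxzv  (last char: 'v')
  sorted[7] = wxyyyxxvyxzvwwvxw$zzyyz  (last char: 'z')
  sorted[8] = xvyxzvwwvxw$zzyyzwxyyyx  (last char: 'x')
  sorted[9] = xw$zzyyzwxyyyxxvyxzvwwv  (last char: 'v')
  sorted[10] = xxvyxzvwwvxw$zzyyzwxyyy  (last char: 'y')
  sorted[11] = xyyyxxvyxzvwwvxw$zzyyzw  (last char: 'w')
  sorted[12] = xzvwwvxw$zzyyzwxyyyxxvy  (last char: 'y')
  sorted[13] = yxxvyxzvwwvxw$zzyyzwxyy  (last char: 'y')
  sorted[14] = yxzvwwvxw$zzyyzwxyyyxxv  (last char: 'v')
  sorted[15] = yyxxvyxzvwwvxw$zzyyzwxy  (last char: 'y')
  sorted[16] = yyyxxvyxzvwwvxw$zzyyzwx  (last char: 'x')
  sorted[17] = yyzwxyyyxxvyxzvwwvxw$zz  (last char: 'z')
  sorted[18] = yzwxyyyxxvyxzvwwvxw$zzy  (last char: 'y')
  sorted[19] = zvwwvxw$zzyyzwxyyyxxvyx  (last char: 'x')
  sorted[20] = zwxyyyxxvyxzvwwvxw$zzyy  (last char: 'y')
  sorted[21] = zyyzwxyyyxxvyxzvwwvxw$z  (last char: 'z')
  sorted[22] = zzyyzwxyyyxxvyxzvwwvxw$  (last char: '$')
Last column: wzwxxwvzxvywyyvyxzyxyz$
Original string S is at sorted index 22

Answer: wzwxxwvzxvywyyvyxzyxyz$
22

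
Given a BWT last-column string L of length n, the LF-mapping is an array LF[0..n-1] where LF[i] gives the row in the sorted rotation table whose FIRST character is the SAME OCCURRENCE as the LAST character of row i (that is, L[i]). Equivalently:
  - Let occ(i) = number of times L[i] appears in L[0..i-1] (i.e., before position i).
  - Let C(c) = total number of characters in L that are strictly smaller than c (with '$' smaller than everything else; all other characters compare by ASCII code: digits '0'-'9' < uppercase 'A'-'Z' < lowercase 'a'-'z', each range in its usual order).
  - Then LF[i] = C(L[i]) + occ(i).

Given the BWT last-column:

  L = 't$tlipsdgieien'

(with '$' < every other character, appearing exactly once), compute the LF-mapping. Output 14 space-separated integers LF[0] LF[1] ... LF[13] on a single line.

Answer: 12 0 13 8 5 10 11 1 4 6 2 7 3 9

Derivation:
Char counts: '$':1, 'd':1, 'e':2, 'g':1, 'i':3, 'l':1, 'n':1, 'p':1, 's':1, 't':2
C (first-col start): C('$')=0, C('d')=1, C('e')=2, C('g')=4, C('i')=5, C('l')=8, C('n')=9, C('p')=10, C('s')=11, C('t')=12
L[0]='t': occ=0, LF[0]=C('t')+0=12+0=12
L[1]='$': occ=0, LF[1]=C('$')+0=0+0=0
L[2]='t': occ=1, LF[2]=C('t')+1=12+1=13
L[3]='l': occ=0, LF[3]=C('l')+0=8+0=8
L[4]='i': occ=0, LF[4]=C('i')+0=5+0=5
L[5]='p': occ=0, LF[5]=C('p')+0=10+0=10
L[6]='s': occ=0, LF[6]=C('s')+0=11+0=11
L[7]='d': occ=0, LF[7]=C('d')+0=1+0=1
L[8]='g': occ=0, LF[8]=C('g')+0=4+0=4
L[9]='i': occ=1, LF[9]=C('i')+1=5+1=6
L[10]='e': occ=0, LF[10]=C('e')+0=2+0=2
L[11]='i': occ=2, LF[11]=C('i')+2=5+2=7
L[12]='e': occ=1, LF[12]=C('e')+1=2+1=3
L[13]='n': occ=0, LF[13]=C('n')+0=9+0=9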